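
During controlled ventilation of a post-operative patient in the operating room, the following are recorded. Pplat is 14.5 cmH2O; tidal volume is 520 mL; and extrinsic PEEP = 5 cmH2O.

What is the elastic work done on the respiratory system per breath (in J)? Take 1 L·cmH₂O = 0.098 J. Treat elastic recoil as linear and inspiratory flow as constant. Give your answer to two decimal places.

0.24

Elastic work ≈ ½ × (Pplat − PEEP) × Vt = 0.5 × (14.5 − 5) × 0.520 L = 0.5 × 9.5 × 0.520 = 2.47 L·cmH2O.
× 0.098 J/(L·cmH2O) → 0.2421 J.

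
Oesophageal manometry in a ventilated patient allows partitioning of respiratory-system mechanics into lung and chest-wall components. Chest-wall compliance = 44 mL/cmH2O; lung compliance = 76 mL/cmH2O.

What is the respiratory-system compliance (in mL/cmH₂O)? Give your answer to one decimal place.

27.9

Lung and chest wall are elastances in series: 1/Crs = 1/CL + 1/Ccw.
1/Crs = 1/76 + 1/44 = 0.03589.
Crs = 27.863 mL/cmH2O.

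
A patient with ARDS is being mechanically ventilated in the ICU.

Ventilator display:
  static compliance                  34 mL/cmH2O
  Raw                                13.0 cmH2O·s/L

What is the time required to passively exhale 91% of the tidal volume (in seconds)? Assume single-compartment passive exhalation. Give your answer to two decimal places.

1.06

τ = R × C = 13.0 × 34 mL/cmH2O = 13.0 × 0.034 L/cmH2O = 0.442 s.
Exhaled fraction f = 1 − e^(−t/τ) → t = −τ·ln(1 − f) = −0.442·ln(0.09) = 1.064 s.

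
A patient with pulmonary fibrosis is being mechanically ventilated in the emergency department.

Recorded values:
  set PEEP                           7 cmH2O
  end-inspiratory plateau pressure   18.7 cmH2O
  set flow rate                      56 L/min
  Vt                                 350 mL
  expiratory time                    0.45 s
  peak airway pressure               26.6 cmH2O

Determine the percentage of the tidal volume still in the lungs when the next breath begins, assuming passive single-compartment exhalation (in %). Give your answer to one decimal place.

Flow: 56 L/min ÷ 60 = 0.9333 L/s.
R = (PIP − Pplat)/V̇ = (26.6 − 18.7) / 0.9333 = 7.9/0.9333 = 8.465 cmH2O·s/L.
C = Vt/(Pplat − PEEP) = 350.0 / (18.7 − 7) = 350.0/11.7 = 29.915 mL/cmH2O.
τ = R × C = 8.465 × 0.02992 L/cmH2O = 0.2533 s.
Fraction remaining at end-expiration = e^(−Te/τ) = e^(−0.45/0.2533) = 0.1692 → 16.92%.

16.9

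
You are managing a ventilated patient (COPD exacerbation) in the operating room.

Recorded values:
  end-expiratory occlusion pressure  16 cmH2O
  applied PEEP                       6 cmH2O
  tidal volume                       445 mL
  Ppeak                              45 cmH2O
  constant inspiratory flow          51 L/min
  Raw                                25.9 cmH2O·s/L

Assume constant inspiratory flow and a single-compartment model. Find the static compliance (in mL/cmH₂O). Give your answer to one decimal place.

Flow: 51 L/min ÷ 60 = 0.85 L/s.
Total PEEP = 16 cmH2O (set 6 + intrinsic 10); this is the baseline alveolar pressure.
Equation of motion (constant flow): PIP = Vt/C + R·V̇ + PEEP.
Vt/C = PIP − R·V̇ − PEEP = 45 − 25.9×0.85 − 16 = 45 − 22.015 − 16 = 6.985 cmH2O.
C = Vt / 6.985 = 445 / 6.985 = 63.708 mL/cmH2O.

63.7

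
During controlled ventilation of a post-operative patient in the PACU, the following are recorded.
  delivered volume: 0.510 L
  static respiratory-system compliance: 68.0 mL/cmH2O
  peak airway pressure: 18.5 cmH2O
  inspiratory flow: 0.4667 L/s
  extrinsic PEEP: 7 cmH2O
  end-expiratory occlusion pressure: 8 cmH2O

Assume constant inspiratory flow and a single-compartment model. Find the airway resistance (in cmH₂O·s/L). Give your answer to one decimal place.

6.4

Total PEEP = 8 cmH2O (set 7 + intrinsic 1); this is the baseline alveolar pressure.
Equation of motion (constant flow): PIP = Vt/C + R·V̇ + PEEP.
R·V̇ = PIP − Vt/C − PEEP = 18.5 − 510/68.0 − 8 = 18.5 − 7.5 − 8 = 3.0 cmH2O.
R = 3.0 / 0.4667 = 6.428 cmH2O·s/L.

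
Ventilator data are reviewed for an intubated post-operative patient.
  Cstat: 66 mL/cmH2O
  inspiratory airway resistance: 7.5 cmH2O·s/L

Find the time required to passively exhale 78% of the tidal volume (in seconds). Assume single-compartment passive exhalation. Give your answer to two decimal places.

0.75

τ = R × C = 7.5 × 66 mL/cmH2O = 7.5 × 0.066 L/cmH2O = 0.495 s.
Exhaled fraction f = 1 − e^(−t/τ) → t = −τ·ln(1 − f) = −0.495·ln(0.22) = 0.7495 s.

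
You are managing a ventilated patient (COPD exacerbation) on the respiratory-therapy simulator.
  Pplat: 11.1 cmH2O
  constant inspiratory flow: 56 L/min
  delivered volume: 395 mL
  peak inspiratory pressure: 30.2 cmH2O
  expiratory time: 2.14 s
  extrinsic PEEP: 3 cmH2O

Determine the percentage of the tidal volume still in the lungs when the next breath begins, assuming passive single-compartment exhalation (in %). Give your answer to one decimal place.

Flow: 56 L/min ÷ 60 = 0.9333 L/s.
R = (PIP − Pplat)/V̇ = (30.2 − 11.1) / 0.9333 = 19.1/0.9333 = 20.465 cmH2O·s/L.
C = Vt/(Pplat − PEEP) = 395.0 / (11.1 − 3) = 395.0/8.1 = 48.765 mL/cmH2O.
τ = R × C = 20.465 × 0.04877 L/cmH2O = 0.9981 s.
Fraction remaining at end-expiration = e^(−Te/τ) = e^(−2.14/0.9981) = 0.1172 → 11.72%.

11.7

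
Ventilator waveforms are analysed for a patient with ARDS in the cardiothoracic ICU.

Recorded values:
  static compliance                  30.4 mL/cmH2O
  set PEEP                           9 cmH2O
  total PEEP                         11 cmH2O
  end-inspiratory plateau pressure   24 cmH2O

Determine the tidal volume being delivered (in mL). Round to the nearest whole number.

395

End-expiratory occlusion gives total PEEP = 11 cmH2O (intrinsic PEEP = 11 − 9 = 2). Use total PEEP for the elastic gradient.
Vt = Cstat × (Pplat − PEEPtotal) = 30.4 × (24 − 11) = 30.4 × 13.0 = 395.2 mL.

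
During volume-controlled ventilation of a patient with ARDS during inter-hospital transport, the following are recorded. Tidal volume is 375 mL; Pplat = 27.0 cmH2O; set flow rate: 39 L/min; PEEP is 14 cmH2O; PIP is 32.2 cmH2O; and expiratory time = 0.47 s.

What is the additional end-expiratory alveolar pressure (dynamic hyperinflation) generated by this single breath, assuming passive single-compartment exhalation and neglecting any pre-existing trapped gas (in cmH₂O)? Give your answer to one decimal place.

1.7

Flow: 39 L/min ÷ 60 = 0.65 L/s.
R = (PIP − Pplat)/V̇ = (32.2 − 27.0) / 0.65 = 5.2/0.65 = 8.0 cmH2O·s/L.
C = Vt/(Pplat − PEEP) = 375.0 / (27.0 − 14) = 375.0/13.0 = 28.846 mL/cmH2O.
τ = R × C = 8.0 × 0.02885 L/cmH2O = 0.2308 s.
Fraction remaining = e^(−Te/τ) = e^(−0.47/0.2308) = 0.1305; trapped volume = 375.0 × 0.1305 = 48.938 mL.
Additional alveolar pressure from trapping ≈ V_trapped / C = 48.938 / 28.846 = 1.697 cmH2O.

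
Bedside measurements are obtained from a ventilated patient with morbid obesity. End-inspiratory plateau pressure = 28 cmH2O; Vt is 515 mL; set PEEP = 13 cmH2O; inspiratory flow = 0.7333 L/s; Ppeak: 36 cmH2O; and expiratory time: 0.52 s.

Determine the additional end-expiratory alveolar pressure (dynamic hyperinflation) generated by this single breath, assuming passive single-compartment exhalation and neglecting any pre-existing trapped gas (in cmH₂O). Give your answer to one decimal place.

3.7

R = (PIP − Pplat)/V̇ = (36 − 28) / 0.7333 = 8.0/0.7333 = 10.91 cmH2O·s/L.
C = Vt/(Pplat − PEEP) = 515.0 / (28 − 13) = 515.0/15.0 = 34.333 mL/cmH2O.
τ = R × C = 10.91 × 0.03433 L/cmH2O = 0.3745 s.
Fraction remaining = e^(−Te/τ) = e^(−0.52/0.3745) = 0.2494; trapped volume = 515.0 × 0.2494 = 128.44 mL.
Additional alveolar pressure from trapping ≈ V_trapped / C = 128.44 / 34.333 = 3.741 cmH2O.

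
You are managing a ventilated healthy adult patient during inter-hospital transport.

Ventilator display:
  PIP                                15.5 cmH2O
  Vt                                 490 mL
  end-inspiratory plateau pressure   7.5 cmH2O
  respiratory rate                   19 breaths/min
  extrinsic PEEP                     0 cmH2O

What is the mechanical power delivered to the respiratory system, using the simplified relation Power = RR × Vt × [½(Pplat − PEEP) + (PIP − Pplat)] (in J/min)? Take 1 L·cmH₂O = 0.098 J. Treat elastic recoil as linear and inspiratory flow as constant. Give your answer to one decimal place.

Per-breath work = Vt × [½(Pplat−PEEP) + (PIP−Pplat)] = 0.490 × [0.5×7.5 + 8.0] = 0.490 × 11.75 = 5.758 L·cmH2O.
Power = 19 × 5.758 = 109.4 L·cmH2O/min.
× 0.098 J/(L·cmH2O) → 10.721 J/min.

10.7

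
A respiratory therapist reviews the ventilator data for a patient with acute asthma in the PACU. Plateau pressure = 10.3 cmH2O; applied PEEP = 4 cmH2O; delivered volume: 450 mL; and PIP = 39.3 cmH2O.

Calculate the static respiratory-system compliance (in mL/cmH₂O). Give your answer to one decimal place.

71.4

Cstat = Vt / (Pplat − PEEP) = 450 / (10.3 − 4) = 450 / 6.3 = 71.429 mL/cmH2O.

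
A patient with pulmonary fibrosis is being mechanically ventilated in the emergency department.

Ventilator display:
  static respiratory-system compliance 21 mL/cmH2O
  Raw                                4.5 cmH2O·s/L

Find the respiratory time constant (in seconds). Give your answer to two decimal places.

τ = R × C = 4.5 × 21 mL/cmH2O = 4.5 × 0.021 L/cmH2O = 0.0945 s.

0.09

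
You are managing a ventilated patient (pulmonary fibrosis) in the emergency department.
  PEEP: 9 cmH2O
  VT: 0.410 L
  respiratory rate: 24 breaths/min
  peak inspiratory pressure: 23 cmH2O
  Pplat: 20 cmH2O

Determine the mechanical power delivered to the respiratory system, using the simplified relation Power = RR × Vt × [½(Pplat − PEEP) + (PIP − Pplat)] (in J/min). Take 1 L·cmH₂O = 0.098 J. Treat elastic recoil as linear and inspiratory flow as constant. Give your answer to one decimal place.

8.2

Per-breath work = Vt × [½(Pplat−PEEP) + (PIP−Pplat)] = 0.410 × [0.5×11.0 + 3.0] = 0.410 × 8.5 = 3.485 L·cmH2O.
Power = 24 × 3.485 = 83.64 L·cmH2O/min.
× 0.098 J/(L·cmH2O) → 8.197 J/min.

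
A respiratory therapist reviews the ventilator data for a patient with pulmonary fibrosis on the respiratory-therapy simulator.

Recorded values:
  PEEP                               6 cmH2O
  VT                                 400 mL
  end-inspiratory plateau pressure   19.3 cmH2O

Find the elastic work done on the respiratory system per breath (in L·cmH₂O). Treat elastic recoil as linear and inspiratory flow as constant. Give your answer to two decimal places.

2.66

Elastic work ≈ ½ × (Pplat − PEEP) × Vt = 0.5 × (19.3 − 6) × 0.400 L = 0.5 × 13.3 × 0.400 = 2.66 L·cmH2O.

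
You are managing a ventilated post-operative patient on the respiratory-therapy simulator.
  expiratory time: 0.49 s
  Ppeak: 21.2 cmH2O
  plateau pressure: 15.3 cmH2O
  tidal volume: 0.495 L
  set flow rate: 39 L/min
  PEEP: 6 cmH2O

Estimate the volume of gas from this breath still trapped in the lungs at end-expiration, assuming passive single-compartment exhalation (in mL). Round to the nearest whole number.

Flow: 39 L/min ÷ 60 = 0.65 L/s.
R = (PIP − Pplat)/V̇ = (21.2 − 15.3) / 0.65 = 5.9/0.65 = 9.077 cmH2O·s/L.
C = Vt/(Pplat − PEEP) = 495.0 / (15.3 − 6) = 495.0/9.3 = 53.226 mL/cmH2O.
τ = R × C = 9.077 × 0.05323 L/cmH2O = 0.4832 s.
Fraction remaining = e^(−Te/τ) = e^(−0.49/0.4832) = 0.3627.
Trapped volume = 495.0 × 0.3627 = 179.54 mL.

180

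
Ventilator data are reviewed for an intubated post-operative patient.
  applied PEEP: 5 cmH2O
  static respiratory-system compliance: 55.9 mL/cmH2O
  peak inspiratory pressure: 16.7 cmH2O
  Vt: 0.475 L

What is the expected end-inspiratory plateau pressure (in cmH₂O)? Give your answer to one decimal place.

13.5

Pplat = PEEP + Vt / Cstat = 5 + 475 / 55.9 = 5 + 8.497 = 13.497 cmH2O.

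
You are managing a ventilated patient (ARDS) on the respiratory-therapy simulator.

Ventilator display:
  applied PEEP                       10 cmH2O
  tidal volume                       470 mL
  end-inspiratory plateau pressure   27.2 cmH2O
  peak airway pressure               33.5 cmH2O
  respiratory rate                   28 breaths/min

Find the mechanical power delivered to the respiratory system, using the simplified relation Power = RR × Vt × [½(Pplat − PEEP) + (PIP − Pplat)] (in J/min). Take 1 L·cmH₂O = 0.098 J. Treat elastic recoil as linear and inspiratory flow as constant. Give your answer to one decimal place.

19.2

Per-breath work = Vt × [½(Pplat−PEEP) + (PIP−Pplat)] = 0.470 × [0.5×17.2 + 6.3] = 0.470 × 14.9 = 7.003 L·cmH2O.
Power = 28 × 7.003 = 196.08 L·cmH2O/min.
× 0.098 J/(L·cmH2O) → 19.216 J/min.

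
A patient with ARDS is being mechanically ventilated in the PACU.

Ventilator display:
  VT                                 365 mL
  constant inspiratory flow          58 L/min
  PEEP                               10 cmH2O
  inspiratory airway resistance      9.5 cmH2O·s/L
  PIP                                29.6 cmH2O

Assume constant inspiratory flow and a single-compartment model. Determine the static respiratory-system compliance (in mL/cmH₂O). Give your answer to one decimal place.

35.0

Flow: 58 L/min ÷ 60 = 0.9667 L/s.
Equation of motion (constant flow): PIP = Vt/C + R·V̇ + PEEP.
Vt/C = PIP − R·V̇ − PEEP = 29.6 − 9.5×0.9667 − 10 = 29.6 − 9.184 − 10 = 10.416 cmH2O.
C = Vt / 10.416 = 365 / 10.416 = 35.042 mL/cmH2O.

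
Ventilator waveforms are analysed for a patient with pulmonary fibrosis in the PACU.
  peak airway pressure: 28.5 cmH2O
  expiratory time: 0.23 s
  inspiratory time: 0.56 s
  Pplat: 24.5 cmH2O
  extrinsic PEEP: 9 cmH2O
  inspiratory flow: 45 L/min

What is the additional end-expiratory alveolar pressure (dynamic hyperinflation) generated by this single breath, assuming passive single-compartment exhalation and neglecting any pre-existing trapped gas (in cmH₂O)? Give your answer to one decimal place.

3.2

Flow: 45 L/min ÷ 60 = 0.75 L/s.
Vt = flow × Ti = 0.75 L/s × 0.56 s × 1000 mL/L = 420.0 mL.
R = (PIP − Pplat)/V̇ = (28.5 − 24.5) / 0.75 = 4.0/0.75 = 5.333 cmH2O·s/L.
C = Vt/(Pplat − PEEP) = 420.0 / (24.5 − 9) = 420.0/15.5 = 27.097 mL/cmH2O.
τ = R × C = 5.333 × 0.0271 L/cmH2O = 0.1445 s.
Fraction remaining = e^(−Te/τ) = e^(−0.23/0.1445) = 0.2036; trapped volume = 420.0 × 0.2036 = 85.512 mL.
Additional alveolar pressure from trapping ≈ V_trapped / C = 85.512 / 27.097 = 3.156 cmH2O.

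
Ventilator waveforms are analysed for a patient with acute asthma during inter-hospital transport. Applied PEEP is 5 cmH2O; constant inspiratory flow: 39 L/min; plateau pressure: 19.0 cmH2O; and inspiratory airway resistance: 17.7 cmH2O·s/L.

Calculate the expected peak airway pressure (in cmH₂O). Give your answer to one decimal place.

30.5

Flow: 39 L/min ÷ 60 = 0.65 L/s.
PIP = Pplat + Raw × flow = 19.0 + 17.7 × 0.65 = 19.0 + 11.505 = 30.505 cmH2O.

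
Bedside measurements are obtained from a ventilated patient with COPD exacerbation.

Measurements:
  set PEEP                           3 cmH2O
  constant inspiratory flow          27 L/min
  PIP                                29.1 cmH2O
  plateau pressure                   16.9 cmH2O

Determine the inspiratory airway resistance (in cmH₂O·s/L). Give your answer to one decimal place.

Flow: 27 L/min ÷ 60 = 0.45 L/s.
Raw = (PIP − Pplat) / flow = (29.1 − 16.9) / 0.45 = 12.2 / 0.45 = 27.111 cmH2O·s/L.

27.1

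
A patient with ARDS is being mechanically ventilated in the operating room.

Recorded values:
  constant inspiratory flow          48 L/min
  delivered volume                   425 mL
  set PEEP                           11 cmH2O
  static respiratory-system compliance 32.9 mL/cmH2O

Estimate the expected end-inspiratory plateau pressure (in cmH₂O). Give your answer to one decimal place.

23.9

Pplat = PEEP + Vt / Cstat = 11 + 425 / 32.9 = 11 + 12.918 = 23.918 cmH2O.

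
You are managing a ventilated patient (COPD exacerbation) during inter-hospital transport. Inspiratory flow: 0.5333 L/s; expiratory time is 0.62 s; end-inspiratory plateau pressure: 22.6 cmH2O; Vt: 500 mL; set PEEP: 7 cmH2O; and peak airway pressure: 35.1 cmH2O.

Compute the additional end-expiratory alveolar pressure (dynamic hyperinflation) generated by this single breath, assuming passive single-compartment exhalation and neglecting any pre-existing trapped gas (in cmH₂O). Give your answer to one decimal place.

6.8

R = (PIP − Pplat)/V̇ = (35.1 − 22.6) / 0.5333 = 12.5/0.5333 = 23.439 cmH2O·s/L.
C = Vt/(Pplat − PEEP) = 500.0 / (22.6 − 7) = 500.0/15.6 = 32.051 mL/cmH2O.
τ = R × C = 23.439 × 0.03205 L/cmH2O = 0.7512 s.
Fraction remaining = e^(−Te/τ) = e^(−0.62/0.7512) = 0.4381; trapped volume = 500.0 × 0.4381 = 219.05 mL.
Additional alveolar pressure from trapping ≈ V_trapped / C = 219.05 / 32.051 = 6.834 cmH2O.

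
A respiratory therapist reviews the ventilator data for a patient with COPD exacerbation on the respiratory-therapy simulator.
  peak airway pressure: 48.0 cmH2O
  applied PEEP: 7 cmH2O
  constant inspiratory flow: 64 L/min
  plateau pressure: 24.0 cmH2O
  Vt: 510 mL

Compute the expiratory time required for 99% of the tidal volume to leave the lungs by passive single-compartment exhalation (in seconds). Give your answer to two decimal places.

Flow: 64 L/min ÷ 60 = 1.0667 L/s.
R = (PIP − Pplat)/V̇ = (48.0 − 24.0) / 1.0667 = 24.0/1.0667 = 22.499 cmH2O·s/L.
C = Vt/(Pplat − PEEP) = 510.0 / (24.0 − 7) = 510.0/17.0 = 30.0 mL/cmH2O.
τ = R × C = 22.499 × 0.03 L/cmH2O = 0.675 s.
t = −τ·ln(1 − 0.99) = −0.675·ln(0.01) = 3.108 s.

3.11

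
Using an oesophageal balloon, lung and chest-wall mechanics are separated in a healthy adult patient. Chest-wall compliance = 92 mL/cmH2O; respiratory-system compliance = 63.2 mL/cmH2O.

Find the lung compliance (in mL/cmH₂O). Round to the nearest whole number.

202

1/CL = 1/Crs − 1/Ccw.
1/CL = 1/63.2 − 1/92 = 0.004953.
CL = 201.9 mL/cmH2O.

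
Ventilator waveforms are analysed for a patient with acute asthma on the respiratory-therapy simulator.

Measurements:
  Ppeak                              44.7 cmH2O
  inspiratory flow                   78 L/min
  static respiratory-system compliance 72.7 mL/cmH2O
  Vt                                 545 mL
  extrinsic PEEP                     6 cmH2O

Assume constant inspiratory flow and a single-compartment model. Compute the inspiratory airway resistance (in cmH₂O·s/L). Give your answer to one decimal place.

24.0

Flow: 78 L/min ÷ 60 = 1.3 L/s.
Equation of motion (constant flow): PIP = Vt/C + R·V̇ + PEEP.
R·V̇ = PIP − Vt/C − PEEP = 44.7 − 545/72.7 − 6 = 44.7 − 7.497 − 6 = 31.203 cmH2O.
R = 31.203 / 1.3 = 24.002 cmH2O·s/L.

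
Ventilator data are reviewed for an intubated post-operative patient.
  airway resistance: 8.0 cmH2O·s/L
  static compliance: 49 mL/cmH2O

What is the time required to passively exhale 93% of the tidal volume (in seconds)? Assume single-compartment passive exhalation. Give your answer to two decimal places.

τ = R × C = 8.0 × 49 mL/cmH2O = 8.0 × 0.049 L/cmH2O = 0.392 s.
Exhaled fraction f = 1 − e^(−t/τ) → t = −τ·ln(1 − f) = −0.392·ln(0.07) = 1.042 s.

1.04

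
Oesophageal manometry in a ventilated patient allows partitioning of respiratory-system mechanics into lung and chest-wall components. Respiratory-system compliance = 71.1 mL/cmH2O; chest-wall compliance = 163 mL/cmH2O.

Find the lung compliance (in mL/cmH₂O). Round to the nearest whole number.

126

1/CL = 1/Crs − 1/Ccw.
1/CL = 1/71.1 − 1/163 = 0.00793.
CL = 126.1 mL/cmH2O.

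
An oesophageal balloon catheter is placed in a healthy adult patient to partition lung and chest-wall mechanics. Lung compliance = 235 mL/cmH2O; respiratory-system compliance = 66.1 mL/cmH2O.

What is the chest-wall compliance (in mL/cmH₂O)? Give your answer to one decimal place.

92.0

1/Ccw = 1/Crs − 1/CL.
1/Ccw = 1/66.1 − 1/235 = 0.01087.
Ccw = 91.996 mL/cmH2O.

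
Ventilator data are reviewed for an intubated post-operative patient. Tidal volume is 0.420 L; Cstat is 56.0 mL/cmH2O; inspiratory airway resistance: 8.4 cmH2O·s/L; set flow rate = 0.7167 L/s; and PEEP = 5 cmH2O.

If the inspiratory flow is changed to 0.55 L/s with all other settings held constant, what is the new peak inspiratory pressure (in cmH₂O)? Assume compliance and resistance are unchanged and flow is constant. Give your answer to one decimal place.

PIP = Vt/C + R·V̇ + PEEP (constant-flow equation of motion).
Only the resistive term changes: ΔPIP = R × ΔV̇ = 8.4 × (0.55 − 0.7167) = 8.4 × -0.1667 = -1.4 cmH2O.
Original PIP = 420/56.0 + 8.4×0.7167 + 5 = 18.52 cmH2O; new PIP = 18.52 + (-1.4) = 17.12 cmH2O.

17.1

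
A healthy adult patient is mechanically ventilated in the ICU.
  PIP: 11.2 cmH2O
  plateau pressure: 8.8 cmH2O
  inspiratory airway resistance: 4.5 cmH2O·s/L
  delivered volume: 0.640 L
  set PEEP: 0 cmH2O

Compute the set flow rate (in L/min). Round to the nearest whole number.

flow = (PIP − Pplat) / Raw = (11.2 − 8.8) / 4.5 = 0.5333 L/s × 60 = 31.998 L/min.

32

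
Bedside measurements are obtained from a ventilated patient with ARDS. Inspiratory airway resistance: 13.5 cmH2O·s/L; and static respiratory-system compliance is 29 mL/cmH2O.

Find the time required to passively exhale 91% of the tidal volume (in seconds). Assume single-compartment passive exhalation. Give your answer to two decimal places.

0.94

τ = R × C = 13.5 × 29 mL/cmH2O = 13.5 × 0.029 L/cmH2O = 0.3915 s.
Exhaled fraction f = 1 − e^(−t/τ) → t = −τ·ln(1 − f) = −0.3915·ln(0.09) = 0.9427 s.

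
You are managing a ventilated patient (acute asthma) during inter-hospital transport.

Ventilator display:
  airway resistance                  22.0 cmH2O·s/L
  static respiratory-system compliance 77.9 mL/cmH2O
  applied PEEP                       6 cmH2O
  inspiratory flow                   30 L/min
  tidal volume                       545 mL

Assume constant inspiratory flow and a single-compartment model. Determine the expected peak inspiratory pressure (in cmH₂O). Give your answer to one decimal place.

24.0

Flow: 30 L/min ÷ 60 = 0.5 L/s.
Equation of motion (constant flow): PIP = Vt/C + R·V̇ + PEEP.
PIP = 545/77.9 + 22.0×0.5 + 6 = 6.996 + 11.0 + 6 = 23.996 cmH2O.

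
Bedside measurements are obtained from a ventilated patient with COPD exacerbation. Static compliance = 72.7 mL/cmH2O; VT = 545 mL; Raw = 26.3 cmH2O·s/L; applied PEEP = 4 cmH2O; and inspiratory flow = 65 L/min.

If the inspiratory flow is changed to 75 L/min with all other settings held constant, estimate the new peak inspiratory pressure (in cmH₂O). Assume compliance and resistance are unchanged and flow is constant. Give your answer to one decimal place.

44.4

Flow: 65 L/min ÷ 60 = 1.0833 L/s.
New flow: 75 L/min ÷ 60 = 1.25 L/s.
PIP = Vt/C + R·V̇ + PEEP (constant-flow equation of motion).
Only the resistive term changes: ΔPIP = R × ΔV̇ = 26.3 × (1.25 − 1.0833) = 26.3 × 0.1667 = 4.384 cmH2O.
Original PIP = 545/72.7 + 26.3×1.0833 + 4 = 39.987 cmH2O; new PIP = 39.987 + (4.384) = 44.371 cmH2O.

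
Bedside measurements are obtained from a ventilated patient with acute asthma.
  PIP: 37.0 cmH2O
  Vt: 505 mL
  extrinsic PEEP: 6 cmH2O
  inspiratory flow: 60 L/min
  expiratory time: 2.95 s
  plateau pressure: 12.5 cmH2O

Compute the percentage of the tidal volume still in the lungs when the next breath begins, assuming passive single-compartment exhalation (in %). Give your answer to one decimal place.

Flow: 60 L/min ÷ 60 = 1 L/s.
R = (PIP − Pplat)/V̇ = (37.0 − 12.5) / 1 = 24.5/1 = 24.5 cmH2O·s/L.
C = Vt/(Pplat − PEEP) = 505.0 / (12.5 − 6) = 505.0/6.5 = 77.692 mL/cmH2O.
τ = R × C = 24.5 × 0.07769 L/cmH2O = 1.903 s.
Fraction remaining at end-expiration = e^(−Te/τ) = e^(−2.95/1.903) = 0.2122 → 21.22%.

21.2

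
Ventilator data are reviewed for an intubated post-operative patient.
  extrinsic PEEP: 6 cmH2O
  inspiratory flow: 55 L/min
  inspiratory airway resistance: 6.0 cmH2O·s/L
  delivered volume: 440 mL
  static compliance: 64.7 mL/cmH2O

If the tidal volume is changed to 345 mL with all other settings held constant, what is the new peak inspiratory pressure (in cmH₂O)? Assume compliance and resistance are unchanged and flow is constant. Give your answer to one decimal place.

Flow: 55 L/min ÷ 60 = 0.9167 L/s.
PIP = Vt/C + R·V̇ + PEEP (constant-flow equation of motion).
Only the elastic term changes: ΔPIP = ΔVt / C = (345 − 440) / 64.7 = -1.468 cmH2O.
Original PIP = 440/64.7 + 6.0×0.9167 + 6 = 18.301 cmH2O; new PIP = 18.301 + (-1.468) = 16.833 cmH2O.

16.8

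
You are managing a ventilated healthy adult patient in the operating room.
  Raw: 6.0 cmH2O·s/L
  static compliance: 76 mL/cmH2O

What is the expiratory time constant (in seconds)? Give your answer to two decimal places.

τ = R × C = 6.0 × 76 mL/cmH2O = 6.0 × 0.076 L/cmH2O = 0.456 s.

0.46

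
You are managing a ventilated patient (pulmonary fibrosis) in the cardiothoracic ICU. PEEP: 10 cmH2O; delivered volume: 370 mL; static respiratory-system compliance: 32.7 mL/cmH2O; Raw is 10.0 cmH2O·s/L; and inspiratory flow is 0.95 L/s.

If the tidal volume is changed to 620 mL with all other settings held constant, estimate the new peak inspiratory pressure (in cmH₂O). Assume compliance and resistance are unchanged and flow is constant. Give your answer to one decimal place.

PIP = Vt/C + R·V̇ + PEEP (constant-flow equation of motion).
Only the elastic term changes: ΔPIP = ΔVt / C = (620 − 370) / 32.7 = 7.645 cmH2O.
Original PIP = 370/32.7 + 10.0×0.95 + 10 = 30.815 cmH2O; new PIP = 30.815 + (7.645) = 38.46 cmH2O.

38.5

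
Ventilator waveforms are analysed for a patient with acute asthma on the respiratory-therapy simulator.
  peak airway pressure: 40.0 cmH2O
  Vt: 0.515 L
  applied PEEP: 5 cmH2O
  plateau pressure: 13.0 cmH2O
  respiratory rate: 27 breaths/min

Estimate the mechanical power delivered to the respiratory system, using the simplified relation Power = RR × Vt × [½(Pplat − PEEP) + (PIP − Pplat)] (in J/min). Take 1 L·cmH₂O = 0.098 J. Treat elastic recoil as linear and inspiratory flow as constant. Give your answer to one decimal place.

42.2

Per-breath work = Vt × [½(Pplat−PEEP) + (PIP−Pplat)] = 0.515 × [0.5×8.0 + 27.0] = 0.515 × 31.0 = 15.965 L·cmH2O.
Power = 27 × 15.965 = 431.06 L·cmH2O/min.
× 0.098 J/(L·cmH2O) → 42.244 J/min.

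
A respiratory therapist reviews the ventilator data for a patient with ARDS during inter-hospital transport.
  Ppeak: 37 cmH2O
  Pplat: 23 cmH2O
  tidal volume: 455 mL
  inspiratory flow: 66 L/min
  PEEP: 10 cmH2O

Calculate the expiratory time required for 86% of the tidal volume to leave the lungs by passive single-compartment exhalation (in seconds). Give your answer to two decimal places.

0.88

Flow: 66 L/min ÷ 60 = 1.1 L/s.
R = (PIP − Pplat)/V̇ = (37 − 23) / 1.1 = 14.0/1.1 = 12.727 cmH2O·s/L.
C = Vt/(Pplat − PEEP) = 455.0 / (23 − 10) = 455.0/13.0 = 35.0 mL/cmH2O.
τ = R × C = 12.727 × 0.035 L/cmH2O = 0.4454 s.
t = −τ·ln(1 − 0.86) = −0.4454·ln(0.14) = 0.8757 s.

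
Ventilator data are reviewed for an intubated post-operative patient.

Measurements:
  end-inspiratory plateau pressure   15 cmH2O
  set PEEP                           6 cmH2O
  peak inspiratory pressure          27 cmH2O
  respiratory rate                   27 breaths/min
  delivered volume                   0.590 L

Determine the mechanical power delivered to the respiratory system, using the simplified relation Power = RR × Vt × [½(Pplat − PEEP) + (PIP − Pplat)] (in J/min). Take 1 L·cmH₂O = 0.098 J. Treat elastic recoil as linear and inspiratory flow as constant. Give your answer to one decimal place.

Per-breath work = Vt × [½(Pplat−PEEP) + (PIP−Pplat)] = 0.590 × [0.5×9.0 + 12.0] = 0.590 × 16.5 = 9.735 L·cmH2O.
Power = 27 × 9.735 = 262.85 L·cmH2O/min.
× 0.098 J/(L·cmH2O) → 25.759 J/min.

25.8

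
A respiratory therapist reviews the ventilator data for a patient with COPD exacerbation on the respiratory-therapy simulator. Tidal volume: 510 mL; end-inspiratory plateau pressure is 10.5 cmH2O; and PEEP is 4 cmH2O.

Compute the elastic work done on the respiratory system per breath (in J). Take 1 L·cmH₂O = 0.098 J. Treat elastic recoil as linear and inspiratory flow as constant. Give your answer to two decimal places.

0.16

Elastic work ≈ ½ × (Pplat − PEEP) × Vt = 0.5 × (10.5 − 4) × 0.510 L = 0.5 × 6.5 × 0.510 = 1.658 L·cmH2O.
× 0.098 J/(L·cmH2O) → 0.1625 J.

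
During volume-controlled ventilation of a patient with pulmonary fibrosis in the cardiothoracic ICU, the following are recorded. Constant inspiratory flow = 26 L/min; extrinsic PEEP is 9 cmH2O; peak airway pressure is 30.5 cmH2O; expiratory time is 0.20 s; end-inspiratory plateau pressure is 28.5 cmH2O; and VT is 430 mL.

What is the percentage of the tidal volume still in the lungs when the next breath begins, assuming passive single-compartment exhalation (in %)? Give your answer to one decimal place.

Flow: 26 L/min ÷ 60 = 0.4333 L/s.
R = (PIP − Pplat)/V̇ = (30.5 − 28.5) / 0.4333 = 2.0/0.4333 = 4.616 cmH2O·s/L.
C = Vt/(Pplat − PEEP) = 430.0 / (28.5 − 9) = 430.0/19.5 = 22.051 mL/cmH2O.
τ = R × C = 4.616 × 0.02205 L/cmH2O = 0.1018 s.
Fraction remaining at end-expiration = e^(−Te/τ) = e^(−0.20/0.1018) = 0.1402 → 14.02%.

14.0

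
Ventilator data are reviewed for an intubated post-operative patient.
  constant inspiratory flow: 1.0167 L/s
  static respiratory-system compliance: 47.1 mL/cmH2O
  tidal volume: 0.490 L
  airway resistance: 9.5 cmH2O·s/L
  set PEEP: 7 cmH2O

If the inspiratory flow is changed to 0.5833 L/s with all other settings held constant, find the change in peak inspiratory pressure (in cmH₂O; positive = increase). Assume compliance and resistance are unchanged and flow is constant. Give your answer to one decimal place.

PIP = Vt/C + R·V̇ + PEEP (constant-flow equation of motion).
Only the resistive term changes: ΔPIP = R × ΔV̇ = 9.5 × (0.5833 − 1.0167) = 9.5 × -0.4334 = -4.117 cmH2O.

-4.1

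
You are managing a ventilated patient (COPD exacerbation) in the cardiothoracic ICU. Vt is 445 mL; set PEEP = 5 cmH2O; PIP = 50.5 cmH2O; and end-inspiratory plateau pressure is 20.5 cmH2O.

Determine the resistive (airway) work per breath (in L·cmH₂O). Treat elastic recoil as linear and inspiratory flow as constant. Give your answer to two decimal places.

With constant inspiratory flow the resistive pressure is constant at PIP − Pplat = 50.5 − 20.5 = 30.0 cmH2O, so resistive work = 30.0 × 0.445 = 13.35 L·cmH2O.

13.35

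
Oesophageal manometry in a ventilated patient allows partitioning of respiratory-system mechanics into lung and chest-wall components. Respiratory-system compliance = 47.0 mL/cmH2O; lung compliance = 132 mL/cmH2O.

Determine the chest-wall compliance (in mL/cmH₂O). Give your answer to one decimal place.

1/Ccw = 1/Crs − 1/CL.
1/Ccw = 1/47.0 − 1/132 = 0.0137.
Ccw = 72.993 mL/cmH2O.

73.0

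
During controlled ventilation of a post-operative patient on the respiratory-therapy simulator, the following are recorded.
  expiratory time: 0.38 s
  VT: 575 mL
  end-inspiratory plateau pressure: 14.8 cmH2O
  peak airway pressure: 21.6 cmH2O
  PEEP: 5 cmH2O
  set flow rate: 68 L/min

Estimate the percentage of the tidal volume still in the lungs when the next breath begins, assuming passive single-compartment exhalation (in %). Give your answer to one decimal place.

34.0

Flow: 68 L/min ÷ 60 = 1.1333 L/s.
R = (PIP − Pplat)/V̇ = (21.6 − 14.8) / 1.1333 = 6.8/1.1333 = 6.0 cmH2O·s/L.
C = Vt/(Pplat − PEEP) = 575.0 / (14.8 − 5) = 575.0/9.8 = 58.673 mL/cmH2O.
τ = R × C = 6.0 × 0.05867 L/cmH2O = 0.352 s.
Fraction remaining at end-expiration = e^(−Te/τ) = e^(−0.38/0.352) = 0.3397 → 33.97%.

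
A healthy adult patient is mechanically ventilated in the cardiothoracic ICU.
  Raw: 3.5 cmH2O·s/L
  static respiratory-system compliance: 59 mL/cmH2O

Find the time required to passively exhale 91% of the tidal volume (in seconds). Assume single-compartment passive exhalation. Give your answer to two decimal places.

0.50

τ = R × C = 3.5 × 59 mL/cmH2O = 3.5 × 0.059 L/cmH2O = 0.2065 s.
Exhaled fraction f = 1 − e^(−t/τ) → t = −τ·ln(1 − f) = −0.2065·ln(0.09) = 0.4972 s.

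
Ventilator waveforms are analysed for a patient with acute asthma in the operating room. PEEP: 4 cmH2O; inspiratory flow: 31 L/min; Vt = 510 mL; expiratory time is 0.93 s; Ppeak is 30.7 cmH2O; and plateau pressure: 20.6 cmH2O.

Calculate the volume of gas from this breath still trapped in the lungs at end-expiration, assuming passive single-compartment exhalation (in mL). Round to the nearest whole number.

108

Flow: 31 L/min ÷ 60 = 0.5167 L/s.
R = (PIP − Pplat)/V̇ = (30.7 − 20.6) / 0.5167 = 10.1/0.5167 = 19.547 cmH2O·s/L.
C = Vt/(Pplat − PEEP) = 510.0 / (20.6 − 4) = 510.0/16.6 = 30.723 mL/cmH2O.
τ = R × C = 19.547 × 0.03072 L/cmH2O = 0.6005 s.
Fraction remaining = e^(−Te/τ) = e^(−0.93/0.6005) = 0.2125.
Trapped volume = 510.0 × 0.2125 = 108.38 mL.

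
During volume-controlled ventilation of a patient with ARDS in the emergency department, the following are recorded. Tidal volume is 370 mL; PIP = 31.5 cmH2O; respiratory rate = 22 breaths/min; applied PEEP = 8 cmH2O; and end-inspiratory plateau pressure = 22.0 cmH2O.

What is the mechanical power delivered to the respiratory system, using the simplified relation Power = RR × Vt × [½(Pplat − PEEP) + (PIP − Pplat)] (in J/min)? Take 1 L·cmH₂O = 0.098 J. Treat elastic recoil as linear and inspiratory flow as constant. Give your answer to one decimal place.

Per-breath work = Vt × [½(Pplat−PEEP) + (PIP−Pplat)] = 0.370 × [0.5×14.0 + 9.5] = 0.370 × 16.5 = 6.105 L·cmH2O.
Power = 22 × 6.105 = 134.31 L·cmH2O/min.
× 0.098 J/(L·cmH2O) → 13.162 J/min.

13.2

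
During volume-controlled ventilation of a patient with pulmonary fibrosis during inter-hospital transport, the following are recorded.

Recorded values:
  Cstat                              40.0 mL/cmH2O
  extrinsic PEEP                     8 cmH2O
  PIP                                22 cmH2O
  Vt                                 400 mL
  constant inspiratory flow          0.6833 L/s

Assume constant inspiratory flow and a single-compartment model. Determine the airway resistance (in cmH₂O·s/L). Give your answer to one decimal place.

5.9

Equation of motion (constant flow): PIP = Vt/C + R·V̇ + PEEP.
R·V̇ = PIP − Vt/C − PEEP = 22 − 400/40.0 − 8 = 22 − 10.0 − 8 = 4.0 cmH2O.
R = 4.0 / 0.6833 = 5.854 cmH2O·s/L.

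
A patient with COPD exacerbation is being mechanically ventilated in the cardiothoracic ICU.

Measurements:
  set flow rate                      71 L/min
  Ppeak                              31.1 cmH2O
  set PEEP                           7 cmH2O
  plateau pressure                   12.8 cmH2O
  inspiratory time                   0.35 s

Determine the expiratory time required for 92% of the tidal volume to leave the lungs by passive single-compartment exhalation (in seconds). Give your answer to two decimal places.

Flow: 71 L/min ÷ 60 = 1.1833 L/s.
Vt = flow × Ti = 1.1833 L/s × 0.35 s × 1000 mL/L = 414.16 mL.
R = (PIP − Pplat)/V̇ = (31.1 − 12.8) / 1.1833 = 18.3/1.1833 = 15.465 cmH2O·s/L.
C = Vt/(Pplat − PEEP) = 414.16 / (12.8 − 7) = 414.16/5.8 = 71.407 mL/cmH2O.
τ = R × C = 15.465 × 0.07141 L/cmH2O = 1.104 s.
t = −τ·ln(1 − 0.92) = −1.104·ln(0.08) = 2.788 s.

2.79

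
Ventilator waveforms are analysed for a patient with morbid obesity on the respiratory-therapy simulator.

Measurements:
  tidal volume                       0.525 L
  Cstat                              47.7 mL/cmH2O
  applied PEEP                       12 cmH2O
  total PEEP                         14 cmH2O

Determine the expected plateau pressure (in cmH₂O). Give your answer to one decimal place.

25.0

End-expiratory occlusion gives total PEEP = 14 cmH2O (intrinsic PEEP = 14 − 12 = 2). Use total PEEP for the elastic gradient.
Pplat = PEEPtotal + Vt / Cstat = 14 + 525 / 47.7 = 14 + 11.006 = 25.006 cmH2O.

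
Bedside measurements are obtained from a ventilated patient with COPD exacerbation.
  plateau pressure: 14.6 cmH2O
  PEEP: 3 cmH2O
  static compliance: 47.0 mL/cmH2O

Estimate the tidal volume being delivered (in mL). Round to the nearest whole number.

545

Vt = Cstat × (Pplat − PEEP) = 47.0 × (14.6 − 3) = 47.0 × 11.6 = 545.2 mL.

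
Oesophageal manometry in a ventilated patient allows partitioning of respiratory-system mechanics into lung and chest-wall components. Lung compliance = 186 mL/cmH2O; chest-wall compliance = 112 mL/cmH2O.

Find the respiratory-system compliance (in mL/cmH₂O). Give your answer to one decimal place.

Lung and chest wall are elastances in series: 1/Crs = 1/CL + 1/Ccw.
1/Crs = 1/186 + 1/112 = 0.0143.
Crs = 69.93 mL/cmH2O.

69.9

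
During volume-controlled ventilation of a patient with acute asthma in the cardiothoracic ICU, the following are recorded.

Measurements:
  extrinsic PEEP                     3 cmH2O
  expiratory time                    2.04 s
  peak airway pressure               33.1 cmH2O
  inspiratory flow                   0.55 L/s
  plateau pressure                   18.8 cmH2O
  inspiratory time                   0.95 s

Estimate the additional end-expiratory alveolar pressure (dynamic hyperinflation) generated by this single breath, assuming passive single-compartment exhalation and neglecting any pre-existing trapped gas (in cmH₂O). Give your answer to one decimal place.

1.5

Vt = flow × Ti = 0.55 L/s × 0.95 s × 1000 mL/L = 522.5 mL.
R = (PIP − Pplat)/V̇ = (33.1 − 18.8) / 0.55 = 14.3/0.55 = 26.0 cmH2O·s/L.
C = Vt/(Pplat − PEEP) = 522.5 / (18.8 − 3) = 522.5/15.8 = 33.07 mL/cmH2O.
τ = R × C = 26.0 × 0.03307 L/cmH2O = 0.8598 s.
Fraction remaining = e^(−Te/τ) = e^(−2.04/0.8598) = 0.09323; trapped volume = 522.5 × 0.09323 = 48.713 mL.
Additional alveolar pressure from trapping ≈ V_trapped / C = 48.713 / 33.07 = 1.473 cmH2O.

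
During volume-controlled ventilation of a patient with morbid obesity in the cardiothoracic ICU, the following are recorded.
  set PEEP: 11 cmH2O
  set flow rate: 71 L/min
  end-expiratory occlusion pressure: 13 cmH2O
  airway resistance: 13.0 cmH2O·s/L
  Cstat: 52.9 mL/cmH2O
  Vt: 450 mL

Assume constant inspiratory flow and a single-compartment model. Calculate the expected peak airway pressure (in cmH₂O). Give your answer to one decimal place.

Flow: 71 L/min ÷ 60 = 1.1833 L/s.
Total PEEP = 13 cmH2O (set 11 + intrinsic 2); this is the baseline alveolar pressure.
Equation of motion (constant flow): PIP = Vt/C + R·V̇ + PEEP.
PIP = 450/52.9 + 13.0×1.1833 + 13 = 8.507 + 15.383 + 13 = 36.89 cmH2O.

36.9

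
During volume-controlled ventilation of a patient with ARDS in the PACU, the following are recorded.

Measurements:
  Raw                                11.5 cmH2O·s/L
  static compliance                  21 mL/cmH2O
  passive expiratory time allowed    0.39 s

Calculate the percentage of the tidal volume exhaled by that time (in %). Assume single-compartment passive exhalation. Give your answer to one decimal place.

80.1

τ = R × C = 11.5 × 21 mL/cmH2O = 11.5 × 0.021 L/cmH2O = 0.2415 s.
Passive exhalation: V(t)/V₀ = e^(−t/τ) = e^(−0.39/0.2415) = 0.1989.
Fraction exhaled = 1 − 0.1989 = 0.8011 → 80.11%.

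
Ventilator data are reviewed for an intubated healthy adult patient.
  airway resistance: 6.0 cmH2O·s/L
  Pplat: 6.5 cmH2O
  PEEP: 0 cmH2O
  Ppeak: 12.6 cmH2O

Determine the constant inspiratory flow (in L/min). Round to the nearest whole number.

61

flow = (PIP − Pplat) / Raw = (12.6 − 6.5) / 6.0 = 1.017 L/s × 60 = 61.02 L/min.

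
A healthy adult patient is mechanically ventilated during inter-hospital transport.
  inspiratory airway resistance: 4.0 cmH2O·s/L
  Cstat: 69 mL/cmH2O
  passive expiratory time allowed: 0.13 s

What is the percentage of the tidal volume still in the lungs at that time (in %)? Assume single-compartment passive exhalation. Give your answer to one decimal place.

62.4

τ = R × C = 4.0 × 69 mL/cmH2O = 4.0 × 0.069 L/cmH2O = 0.276 s.
Passive exhalation: V(t)/V₀ = e^(−t/τ) = e^(−0.13/0.276) = 0.6244.
Fraction remaining = 0.6244 → 62.44%.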